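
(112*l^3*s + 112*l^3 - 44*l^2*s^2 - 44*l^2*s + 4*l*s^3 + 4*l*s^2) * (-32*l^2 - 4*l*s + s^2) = -3584*l^5*s - 3584*l^5 + 960*l^4*s^2 + 960*l^4*s + 160*l^3*s^3 + 160*l^3*s^2 - 60*l^2*s^4 - 60*l^2*s^3 + 4*l*s^5 + 4*l*s^4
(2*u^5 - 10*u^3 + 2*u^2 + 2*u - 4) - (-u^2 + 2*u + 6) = 2*u^5 - 10*u^3 + 3*u^2 - 10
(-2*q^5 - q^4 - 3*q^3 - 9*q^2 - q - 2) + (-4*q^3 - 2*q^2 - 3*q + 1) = -2*q^5 - q^4 - 7*q^3 - 11*q^2 - 4*q - 1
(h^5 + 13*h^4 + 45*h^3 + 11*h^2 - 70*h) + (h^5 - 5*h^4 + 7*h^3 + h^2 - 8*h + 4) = 2*h^5 + 8*h^4 + 52*h^3 + 12*h^2 - 78*h + 4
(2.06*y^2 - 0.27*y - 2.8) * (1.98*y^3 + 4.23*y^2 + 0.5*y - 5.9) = 4.0788*y^5 + 8.1792*y^4 - 5.6561*y^3 - 24.133*y^2 + 0.193*y + 16.52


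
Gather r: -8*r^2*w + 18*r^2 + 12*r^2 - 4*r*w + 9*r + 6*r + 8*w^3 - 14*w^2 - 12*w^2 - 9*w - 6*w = r^2*(30 - 8*w) + r*(15 - 4*w) + 8*w^3 - 26*w^2 - 15*w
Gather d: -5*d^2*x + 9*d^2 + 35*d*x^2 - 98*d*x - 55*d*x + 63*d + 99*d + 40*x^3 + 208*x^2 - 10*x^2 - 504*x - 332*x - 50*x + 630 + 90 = d^2*(9 - 5*x) + d*(35*x^2 - 153*x + 162) + 40*x^3 + 198*x^2 - 886*x + 720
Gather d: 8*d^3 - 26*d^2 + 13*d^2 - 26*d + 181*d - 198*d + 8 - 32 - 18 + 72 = 8*d^3 - 13*d^2 - 43*d + 30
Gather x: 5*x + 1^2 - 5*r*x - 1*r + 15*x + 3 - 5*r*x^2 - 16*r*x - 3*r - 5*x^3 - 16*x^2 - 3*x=-4*r - 5*x^3 + x^2*(-5*r - 16) + x*(17 - 21*r) + 4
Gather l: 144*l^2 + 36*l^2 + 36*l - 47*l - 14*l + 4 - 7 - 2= 180*l^2 - 25*l - 5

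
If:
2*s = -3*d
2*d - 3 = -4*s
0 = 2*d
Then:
No Solution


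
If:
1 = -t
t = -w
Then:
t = -1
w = 1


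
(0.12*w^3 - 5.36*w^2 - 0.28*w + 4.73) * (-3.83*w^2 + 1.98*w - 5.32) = -0.4596*w^5 + 20.7664*w^4 - 10.1788*w^3 + 9.8449*w^2 + 10.855*w - 25.1636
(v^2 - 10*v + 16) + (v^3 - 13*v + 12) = v^3 + v^2 - 23*v + 28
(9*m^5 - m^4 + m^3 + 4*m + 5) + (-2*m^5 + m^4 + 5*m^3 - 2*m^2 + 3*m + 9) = 7*m^5 + 6*m^3 - 2*m^2 + 7*m + 14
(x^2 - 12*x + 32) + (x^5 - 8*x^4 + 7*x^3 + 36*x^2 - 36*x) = x^5 - 8*x^4 + 7*x^3 + 37*x^2 - 48*x + 32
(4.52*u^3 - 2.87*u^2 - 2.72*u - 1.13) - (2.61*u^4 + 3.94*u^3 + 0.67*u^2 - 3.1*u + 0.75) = -2.61*u^4 + 0.58*u^3 - 3.54*u^2 + 0.38*u - 1.88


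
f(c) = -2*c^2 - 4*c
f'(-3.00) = 8.00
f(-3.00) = -6.00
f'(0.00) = -4.00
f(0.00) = 0.00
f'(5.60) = -26.40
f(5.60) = -85.12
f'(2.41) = -13.64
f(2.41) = -21.26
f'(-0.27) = -2.92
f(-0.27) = 0.93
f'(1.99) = -11.96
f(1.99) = -15.88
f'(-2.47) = 5.88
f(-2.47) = -2.32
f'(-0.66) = -1.36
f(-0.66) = 1.77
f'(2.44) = -13.76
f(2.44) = -21.67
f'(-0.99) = -0.04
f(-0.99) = 2.00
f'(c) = -4*c - 4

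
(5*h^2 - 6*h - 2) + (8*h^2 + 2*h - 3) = 13*h^2 - 4*h - 5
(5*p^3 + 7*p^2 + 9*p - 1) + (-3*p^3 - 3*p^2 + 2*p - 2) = 2*p^3 + 4*p^2 + 11*p - 3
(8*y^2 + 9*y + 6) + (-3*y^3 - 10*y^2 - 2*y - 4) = -3*y^3 - 2*y^2 + 7*y + 2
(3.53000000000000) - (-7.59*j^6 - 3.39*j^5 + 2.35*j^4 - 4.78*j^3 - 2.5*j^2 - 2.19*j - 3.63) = 7.59*j^6 + 3.39*j^5 - 2.35*j^4 + 4.78*j^3 + 2.5*j^2 + 2.19*j + 7.16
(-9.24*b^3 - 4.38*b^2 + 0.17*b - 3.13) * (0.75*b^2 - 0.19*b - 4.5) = -6.93*b^5 - 1.5294*b^4 + 42.5397*b^3 + 17.3302*b^2 - 0.1703*b + 14.085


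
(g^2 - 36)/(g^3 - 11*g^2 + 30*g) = (g + 6)/(g*(g - 5))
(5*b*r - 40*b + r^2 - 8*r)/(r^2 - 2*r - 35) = (-5*b*r + 40*b - r^2 + 8*r)/(-r^2 + 2*r + 35)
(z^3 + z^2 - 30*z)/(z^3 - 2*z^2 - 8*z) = (-z^2 - z + 30)/(-z^2 + 2*z + 8)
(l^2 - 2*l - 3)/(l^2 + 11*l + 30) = (l^2 - 2*l - 3)/(l^2 + 11*l + 30)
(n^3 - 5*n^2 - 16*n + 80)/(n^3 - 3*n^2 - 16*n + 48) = (n - 5)/(n - 3)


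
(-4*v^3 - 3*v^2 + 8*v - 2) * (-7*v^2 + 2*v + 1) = 28*v^5 + 13*v^4 - 66*v^3 + 27*v^2 + 4*v - 2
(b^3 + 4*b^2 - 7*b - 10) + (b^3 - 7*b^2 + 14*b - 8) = 2*b^3 - 3*b^2 + 7*b - 18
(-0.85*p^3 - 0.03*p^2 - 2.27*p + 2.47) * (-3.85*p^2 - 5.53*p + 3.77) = 3.2725*p^5 + 4.816*p^4 + 5.7009*p^3 + 2.9305*p^2 - 22.217*p + 9.3119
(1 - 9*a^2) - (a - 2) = -9*a^2 - a + 3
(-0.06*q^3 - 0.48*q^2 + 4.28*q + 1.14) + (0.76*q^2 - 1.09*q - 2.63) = -0.06*q^3 + 0.28*q^2 + 3.19*q - 1.49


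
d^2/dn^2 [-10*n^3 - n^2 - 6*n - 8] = -60*n - 2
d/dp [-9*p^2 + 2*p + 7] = 2 - 18*p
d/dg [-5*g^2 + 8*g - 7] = 8 - 10*g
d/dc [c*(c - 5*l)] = 2*c - 5*l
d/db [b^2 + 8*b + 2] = 2*b + 8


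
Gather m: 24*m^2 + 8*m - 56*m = 24*m^2 - 48*m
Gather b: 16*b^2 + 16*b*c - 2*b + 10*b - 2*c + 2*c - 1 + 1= 16*b^2 + b*(16*c + 8)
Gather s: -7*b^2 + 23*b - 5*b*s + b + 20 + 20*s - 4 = -7*b^2 + 24*b + s*(20 - 5*b) + 16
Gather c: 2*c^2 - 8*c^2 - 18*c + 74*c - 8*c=-6*c^2 + 48*c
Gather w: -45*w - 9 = -45*w - 9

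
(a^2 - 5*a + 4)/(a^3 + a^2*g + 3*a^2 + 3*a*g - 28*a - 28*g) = (a - 1)/(a^2 + a*g + 7*a + 7*g)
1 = 1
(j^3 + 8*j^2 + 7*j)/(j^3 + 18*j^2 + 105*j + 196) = j*(j + 1)/(j^2 + 11*j + 28)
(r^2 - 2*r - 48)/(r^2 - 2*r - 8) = (-r^2 + 2*r + 48)/(-r^2 + 2*r + 8)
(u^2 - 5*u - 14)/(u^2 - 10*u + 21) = (u + 2)/(u - 3)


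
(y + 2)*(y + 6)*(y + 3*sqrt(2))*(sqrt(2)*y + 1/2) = sqrt(2)*y^4 + 13*y^3/2 + 8*sqrt(2)*y^3 + 27*sqrt(2)*y^2/2 + 52*y^2 + 12*sqrt(2)*y + 78*y + 18*sqrt(2)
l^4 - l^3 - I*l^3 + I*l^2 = l^2*(l - 1)*(l - I)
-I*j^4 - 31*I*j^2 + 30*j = j*(j - 6*I)*(j + 5*I)*(-I*j + 1)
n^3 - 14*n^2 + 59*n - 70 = (n - 7)*(n - 5)*(n - 2)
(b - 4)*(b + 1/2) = b^2 - 7*b/2 - 2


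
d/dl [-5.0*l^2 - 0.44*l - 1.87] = -10.0*l - 0.44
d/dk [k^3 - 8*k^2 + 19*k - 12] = 3*k^2 - 16*k + 19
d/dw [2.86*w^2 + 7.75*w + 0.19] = 5.72*w + 7.75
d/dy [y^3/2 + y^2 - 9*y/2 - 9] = 3*y^2/2 + 2*y - 9/2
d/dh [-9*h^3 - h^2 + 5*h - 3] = -27*h^2 - 2*h + 5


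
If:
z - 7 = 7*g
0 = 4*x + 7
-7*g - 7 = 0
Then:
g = -1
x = -7/4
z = 0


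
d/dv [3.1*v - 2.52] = 3.10000000000000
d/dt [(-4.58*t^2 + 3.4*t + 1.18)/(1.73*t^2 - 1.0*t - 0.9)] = (-1.302*t^2 + 4.1612*t - 1.88)/(2.9929*t^4 - 3.46*t^3 - 2.114*t^2 + 1.8*t + 0.81)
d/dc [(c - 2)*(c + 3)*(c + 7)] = 3*c^2 + 16*c + 1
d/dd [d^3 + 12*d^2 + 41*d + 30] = 3*d^2 + 24*d + 41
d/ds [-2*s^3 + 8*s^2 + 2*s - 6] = -6*s^2 + 16*s + 2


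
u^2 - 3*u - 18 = (u - 6)*(u + 3)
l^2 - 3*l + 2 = (l - 2)*(l - 1)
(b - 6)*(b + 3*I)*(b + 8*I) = b^3 - 6*b^2 + 11*I*b^2 - 24*b - 66*I*b + 144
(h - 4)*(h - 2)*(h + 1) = h^3 - 5*h^2 + 2*h + 8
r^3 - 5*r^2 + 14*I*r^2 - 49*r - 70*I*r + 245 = (r - 5)*(r + 7*I)^2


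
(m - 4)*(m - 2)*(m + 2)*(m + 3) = m^4 - m^3 - 16*m^2 + 4*m + 48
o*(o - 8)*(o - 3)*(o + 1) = o^4 - 10*o^3 + 13*o^2 + 24*o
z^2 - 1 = (z - 1)*(z + 1)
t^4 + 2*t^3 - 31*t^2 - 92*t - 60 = (t - 6)*(t + 1)*(t + 2)*(t + 5)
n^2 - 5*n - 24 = (n - 8)*(n + 3)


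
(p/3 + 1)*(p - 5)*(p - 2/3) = p^3/3 - 8*p^2/9 - 41*p/9 + 10/3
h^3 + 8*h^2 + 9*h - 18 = (h - 1)*(h + 3)*(h + 6)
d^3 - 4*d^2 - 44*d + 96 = (d - 8)*(d - 2)*(d + 6)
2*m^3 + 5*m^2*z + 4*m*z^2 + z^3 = (m + z)^2*(2*m + z)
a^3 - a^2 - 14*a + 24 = (a - 3)*(a - 2)*(a + 4)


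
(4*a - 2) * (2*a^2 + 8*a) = 8*a^3 + 28*a^2 - 16*a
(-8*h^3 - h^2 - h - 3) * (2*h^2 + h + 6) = -16*h^5 - 10*h^4 - 51*h^3 - 13*h^2 - 9*h - 18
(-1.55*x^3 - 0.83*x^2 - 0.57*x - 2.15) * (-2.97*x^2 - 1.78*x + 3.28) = 4.6035*x^5 + 5.2241*x^4 - 1.9137*x^3 + 4.6777*x^2 + 1.9574*x - 7.052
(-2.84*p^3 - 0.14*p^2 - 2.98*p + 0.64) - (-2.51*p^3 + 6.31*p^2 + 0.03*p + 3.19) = -0.33*p^3 - 6.45*p^2 - 3.01*p - 2.55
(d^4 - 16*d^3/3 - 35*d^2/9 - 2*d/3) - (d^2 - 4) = d^4 - 16*d^3/3 - 44*d^2/9 - 2*d/3 + 4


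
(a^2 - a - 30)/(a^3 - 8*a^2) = (a^2 - a - 30)/(a^2*(a - 8))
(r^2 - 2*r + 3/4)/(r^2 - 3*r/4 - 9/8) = 2*(2*r - 1)/(4*r + 3)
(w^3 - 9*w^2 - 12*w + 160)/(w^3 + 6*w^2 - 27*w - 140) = (w - 8)/(w + 7)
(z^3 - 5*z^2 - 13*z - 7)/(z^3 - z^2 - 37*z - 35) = (z + 1)/(z + 5)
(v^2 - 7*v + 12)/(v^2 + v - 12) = (v - 4)/(v + 4)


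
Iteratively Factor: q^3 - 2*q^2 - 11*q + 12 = (q - 4)*(q^2 + 2*q - 3) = (q - 4)*(q + 3)*(q - 1)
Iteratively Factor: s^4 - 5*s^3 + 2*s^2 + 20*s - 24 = (s + 2)*(s^3 - 7*s^2 + 16*s - 12) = (s - 3)*(s + 2)*(s^2 - 4*s + 4) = (s - 3)*(s - 2)*(s + 2)*(s - 2)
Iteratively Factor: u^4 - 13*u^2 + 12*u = (u + 4)*(u^3 - 4*u^2 + 3*u) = (u - 3)*(u + 4)*(u^2 - u) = (u - 3)*(u - 1)*(u + 4)*(u)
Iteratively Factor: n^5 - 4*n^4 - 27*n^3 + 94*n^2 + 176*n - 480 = (n - 5)*(n^4 + n^3 - 22*n^2 - 16*n + 96) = (n - 5)*(n - 4)*(n^3 + 5*n^2 - 2*n - 24) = (n - 5)*(n - 4)*(n - 2)*(n^2 + 7*n + 12) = (n - 5)*(n - 4)*(n - 2)*(n + 3)*(n + 4)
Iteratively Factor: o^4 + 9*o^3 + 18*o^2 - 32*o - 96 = (o + 4)*(o^3 + 5*o^2 - 2*o - 24) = (o + 4)^2*(o^2 + o - 6) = (o + 3)*(o + 4)^2*(o - 2)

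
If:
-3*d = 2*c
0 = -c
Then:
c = 0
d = 0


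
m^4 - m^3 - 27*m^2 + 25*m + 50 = (m - 5)*(m - 2)*(m + 1)*(m + 5)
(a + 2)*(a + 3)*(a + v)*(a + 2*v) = a^4 + 3*a^3*v + 5*a^3 + 2*a^2*v^2 + 15*a^2*v + 6*a^2 + 10*a*v^2 + 18*a*v + 12*v^2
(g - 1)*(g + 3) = g^2 + 2*g - 3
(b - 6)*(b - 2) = b^2 - 8*b + 12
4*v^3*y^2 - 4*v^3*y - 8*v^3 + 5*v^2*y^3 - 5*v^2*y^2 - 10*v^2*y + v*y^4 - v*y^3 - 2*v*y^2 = (v + y)*(4*v + y)*(y - 2)*(v*y + v)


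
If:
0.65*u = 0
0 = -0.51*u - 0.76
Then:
No Solution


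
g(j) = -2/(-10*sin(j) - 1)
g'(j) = -20*cos(j)/(-10*sin(j) - 1)^2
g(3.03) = 0.95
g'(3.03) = 4.45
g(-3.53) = 0.42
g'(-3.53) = 0.81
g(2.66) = 0.36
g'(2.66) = 0.56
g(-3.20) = 1.26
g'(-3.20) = 7.96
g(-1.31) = -0.23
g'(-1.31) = -0.07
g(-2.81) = -0.89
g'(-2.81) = 3.72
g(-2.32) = -0.32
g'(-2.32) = 0.34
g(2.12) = 0.21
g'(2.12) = 0.11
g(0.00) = 2.00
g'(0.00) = -20.00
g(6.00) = -1.11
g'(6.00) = -5.97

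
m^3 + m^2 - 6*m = m*(m - 2)*(m + 3)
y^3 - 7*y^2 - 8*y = y*(y - 8)*(y + 1)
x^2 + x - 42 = (x - 6)*(x + 7)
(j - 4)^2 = j^2 - 8*j + 16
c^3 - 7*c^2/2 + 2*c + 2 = (c - 2)^2*(c + 1/2)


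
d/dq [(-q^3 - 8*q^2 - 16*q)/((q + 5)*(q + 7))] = (-q^4 - 24*q^3 - 185*q^2 - 560*q - 560)/(q^4 + 24*q^3 + 214*q^2 + 840*q + 1225)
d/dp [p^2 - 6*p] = 2*p - 6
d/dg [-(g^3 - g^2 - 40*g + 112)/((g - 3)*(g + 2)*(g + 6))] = 2*(-3*g^4 - 28*g^3 + 116*g^2 + 524*g - 1392)/(g^6 + 10*g^5 + g^4 - 192*g^3 - 216*g^2 + 864*g + 1296)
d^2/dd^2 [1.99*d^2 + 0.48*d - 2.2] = 3.98000000000000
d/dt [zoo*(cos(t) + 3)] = zoo*sin(t)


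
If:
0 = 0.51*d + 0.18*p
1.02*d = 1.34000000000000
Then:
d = 1.31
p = -3.72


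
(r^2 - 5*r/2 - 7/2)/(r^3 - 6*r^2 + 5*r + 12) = (r - 7/2)/(r^2 - 7*r + 12)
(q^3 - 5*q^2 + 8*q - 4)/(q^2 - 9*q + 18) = (q^3 - 5*q^2 + 8*q - 4)/(q^2 - 9*q + 18)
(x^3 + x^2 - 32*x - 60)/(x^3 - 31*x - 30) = (x + 2)/(x + 1)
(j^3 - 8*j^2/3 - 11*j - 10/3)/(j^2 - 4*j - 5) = (3*j^2 + 7*j + 2)/(3*(j + 1))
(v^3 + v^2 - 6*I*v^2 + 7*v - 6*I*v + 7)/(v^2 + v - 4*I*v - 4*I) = (v^2 - 6*I*v + 7)/(v - 4*I)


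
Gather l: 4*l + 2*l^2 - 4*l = 2*l^2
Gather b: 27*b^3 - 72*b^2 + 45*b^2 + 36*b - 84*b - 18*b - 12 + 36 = 27*b^3 - 27*b^2 - 66*b + 24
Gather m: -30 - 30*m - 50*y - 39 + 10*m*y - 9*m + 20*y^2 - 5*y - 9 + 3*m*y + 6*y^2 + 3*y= m*(13*y - 39) + 26*y^2 - 52*y - 78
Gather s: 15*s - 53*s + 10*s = -28*s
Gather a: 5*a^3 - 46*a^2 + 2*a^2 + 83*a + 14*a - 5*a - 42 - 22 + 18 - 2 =5*a^3 - 44*a^2 + 92*a - 48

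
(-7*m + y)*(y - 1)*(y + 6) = -7*m*y^2 - 35*m*y + 42*m + y^3 + 5*y^2 - 6*y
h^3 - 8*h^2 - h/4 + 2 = (h - 8)*(h - 1/2)*(h + 1/2)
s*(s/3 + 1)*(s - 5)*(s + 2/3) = s^4/3 - 4*s^3/9 - 49*s^2/9 - 10*s/3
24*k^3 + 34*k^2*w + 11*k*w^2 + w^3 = (k + w)*(4*k + w)*(6*k + w)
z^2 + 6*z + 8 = (z + 2)*(z + 4)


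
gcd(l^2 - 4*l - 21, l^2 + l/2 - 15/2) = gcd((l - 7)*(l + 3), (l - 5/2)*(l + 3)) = l + 3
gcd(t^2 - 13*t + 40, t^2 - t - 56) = t - 8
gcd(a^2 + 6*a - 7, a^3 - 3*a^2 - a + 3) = a - 1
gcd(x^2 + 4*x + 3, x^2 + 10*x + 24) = 1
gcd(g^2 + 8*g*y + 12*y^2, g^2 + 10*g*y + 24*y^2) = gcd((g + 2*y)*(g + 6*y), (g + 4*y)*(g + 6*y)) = g + 6*y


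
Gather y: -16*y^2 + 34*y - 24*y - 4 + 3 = -16*y^2 + 10*y - 1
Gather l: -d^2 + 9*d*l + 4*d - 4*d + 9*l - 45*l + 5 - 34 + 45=-d^2 + l*(9*d - 36) + 16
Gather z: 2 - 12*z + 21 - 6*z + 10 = 33 - 18*z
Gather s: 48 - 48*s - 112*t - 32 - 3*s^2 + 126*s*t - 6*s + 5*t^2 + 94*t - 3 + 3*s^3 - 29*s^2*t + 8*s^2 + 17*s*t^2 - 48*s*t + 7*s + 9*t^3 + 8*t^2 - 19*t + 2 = 3*s^3 + s^2*(5 - 29*t) + s*(17*t^2 + 78*t - 47) + 9*t^3 + 13*t^2 - 37*t + 15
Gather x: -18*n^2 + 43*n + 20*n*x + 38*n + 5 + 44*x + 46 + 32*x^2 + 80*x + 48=-18*n^2 + 81*n + 32*x^2 + x*(20*n + 124) + 99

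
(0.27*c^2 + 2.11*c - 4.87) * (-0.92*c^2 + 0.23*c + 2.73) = -0.2484*c^4 - 1.8791*c^3 + 5.7028*c^2 + 4.6402*c - 13.2951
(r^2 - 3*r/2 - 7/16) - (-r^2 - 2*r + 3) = 2*r^2 + r/2 - 55/16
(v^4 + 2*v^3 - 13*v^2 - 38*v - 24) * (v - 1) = v^5 + v^4 - 15*v^3 - 25*v^2 + 14*v + 24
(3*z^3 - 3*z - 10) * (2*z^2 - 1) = 6*z^5 - 9*z^3 - 20*z^2 + 3*z + 10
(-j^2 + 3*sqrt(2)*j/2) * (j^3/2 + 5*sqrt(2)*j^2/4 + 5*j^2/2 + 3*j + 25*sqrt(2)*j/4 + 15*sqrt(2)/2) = -j^5/2 - 5*j^4/2 - sqrt(2)*j^4/2 - 5*sqrt(2)*j^3/2 + 3*j^3/4 - 3*sqrt(2)*j^2 + 75*j^2/4 + 45*j/2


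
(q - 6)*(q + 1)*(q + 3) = q^3 - 2*q^2 - 21*q - 18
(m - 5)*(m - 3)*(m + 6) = m^3 - 2*m^2 - 33*m + 90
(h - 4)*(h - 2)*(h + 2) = h^3 - 4*h^2 - 4*h + 16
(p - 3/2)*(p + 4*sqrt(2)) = p^2 - 3*p/2 + 4*sqrt(2)*p - 6*sqrt(2)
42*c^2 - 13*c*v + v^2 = (-7*c + v)*(-6*c + v)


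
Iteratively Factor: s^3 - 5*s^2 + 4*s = (s - 1)*(s^2 - 4*s) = s*(s - 1)*(s - 4)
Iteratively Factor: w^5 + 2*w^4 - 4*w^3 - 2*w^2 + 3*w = (w + 3)*(w^4 - w^3 - w^2 + w) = (w + 1)*(w + 3)*(w^3 - 2*w^2 + w) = (w - 1)*(w + 1)*(w + 3)*(w^2 - w) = w*(w - 1)*(w + 1)*(w + 3)*(w - 1)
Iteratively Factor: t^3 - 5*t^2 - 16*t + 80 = (t - 5)*(t^2 - 16) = (t - 5)*(t + 4)*(t - 4)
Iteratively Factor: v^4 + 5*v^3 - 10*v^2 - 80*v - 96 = (v - 4)*(v^3 + 9*v^2 + 26*v + 24) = (v - 4)*(v + 2)*(v^2 + 7*v + 12) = (v - 4)*(v + 2)*(v + 3)*(v + 4)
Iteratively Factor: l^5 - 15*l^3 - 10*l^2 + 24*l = (l + 2)*(l^4 - 2*l^3 - 11*l^2 + 12*l) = (l + 2)*(l + 3)*(l^3 - 5*l^2 + 4*l) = (l - 4)*(l + 2)*(l + 3)*(l^2 - l) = l*(l - 4)*(l + 2)*(l + 3)*(l - 1)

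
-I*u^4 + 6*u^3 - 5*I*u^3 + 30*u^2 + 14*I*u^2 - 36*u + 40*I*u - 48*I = (u + 6)*(u + 2*I)*(u + 4*I)*(-I*u + I)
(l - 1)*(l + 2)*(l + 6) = l^3 + 7*l^2 + 4*l - 12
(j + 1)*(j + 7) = j^2 + 8*j + 7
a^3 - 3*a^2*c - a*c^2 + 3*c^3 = (a - 3*c)*(a - c)*(a + c)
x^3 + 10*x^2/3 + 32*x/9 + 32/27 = (x + 2/3)*(x + 4/3)^2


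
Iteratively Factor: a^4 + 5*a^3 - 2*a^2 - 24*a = (a - 2)*(a^3 + 7*a^2 + 12*a) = a*(a - 2)*(a^2 + 7*a + 12) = a*(a - 2)*(a + 3)*(a + 4)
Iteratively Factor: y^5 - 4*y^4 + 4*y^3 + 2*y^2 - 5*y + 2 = (y - 1)*(y^4 - 3*y^3 + y^2 + 3*y - 2) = (y - 2)*(y - 1)*(y^3 - y^2 - y + 1) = (y - 2)*(y - 1)^2*(y^2 - 1) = (y - 2)*(y - 1)^3*(y + 1)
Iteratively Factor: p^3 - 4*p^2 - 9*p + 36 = (p + 3)*(p^2 - 7*p + 12) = (p - 4)*(p + 3)*(p - 3)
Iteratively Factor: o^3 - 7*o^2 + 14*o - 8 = (o - 4)*(o^2 - 3*o + 2) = (o - 4)*(o - 2)*(o - 1)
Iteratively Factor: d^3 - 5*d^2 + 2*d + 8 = (d - 4)*(d^2 - d - 2) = (d - 4)*(d - 2)*(d + 1)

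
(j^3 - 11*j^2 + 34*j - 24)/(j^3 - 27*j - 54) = (j^2 - 5*j + 4)/(j^2 + 6*j + 9)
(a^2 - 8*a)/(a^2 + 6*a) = (a - 8)/(a + 6)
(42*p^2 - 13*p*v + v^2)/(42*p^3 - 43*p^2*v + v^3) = (7*p - v)/(7*p^2 - 6*p*v - v^2)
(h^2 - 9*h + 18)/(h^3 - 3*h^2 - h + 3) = (h - 6)/(h^2 - 1)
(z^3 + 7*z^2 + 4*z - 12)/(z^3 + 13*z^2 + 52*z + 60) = (z - 1)/(z + 5)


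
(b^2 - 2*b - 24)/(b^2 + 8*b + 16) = (b - 6)/(b + 4)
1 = 1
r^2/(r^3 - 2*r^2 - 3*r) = r/(r^2 - 2*r - 3)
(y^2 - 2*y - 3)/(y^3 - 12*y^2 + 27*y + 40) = (y - 3)/(y^2 - 13*y + 40)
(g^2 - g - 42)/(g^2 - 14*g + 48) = (g^2 - g - 42)/(g^2 - 14*g + 48)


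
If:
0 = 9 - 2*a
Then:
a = 9/2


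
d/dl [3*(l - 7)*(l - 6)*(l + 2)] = 9*l^2 - 66*l + 48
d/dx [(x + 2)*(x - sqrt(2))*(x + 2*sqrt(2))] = 3*x^2 + 2*sqrt(2)*x + 4*x - 4 + 2*sqrt(2)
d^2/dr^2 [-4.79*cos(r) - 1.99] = 4.79*cos(r)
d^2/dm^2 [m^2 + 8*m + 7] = 2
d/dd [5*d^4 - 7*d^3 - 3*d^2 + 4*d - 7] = 20*d^3 - 21*d^2 - 6*d + 4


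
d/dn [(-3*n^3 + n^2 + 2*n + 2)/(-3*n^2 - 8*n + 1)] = (9*n^4 + 48*n^3 - 11*n^2 + 14*n + 18)/(9*n^4 + 48*n^3 + 58*n^2 - 16*n + 1)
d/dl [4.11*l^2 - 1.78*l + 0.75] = 8.22*l - 1.78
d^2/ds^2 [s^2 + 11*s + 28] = 2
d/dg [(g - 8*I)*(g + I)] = 2*g - 7*I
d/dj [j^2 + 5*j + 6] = 2*j + 5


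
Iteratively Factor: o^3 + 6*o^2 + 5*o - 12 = (o + 3)*(o^2 + 3*o - 4) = (o - 1)*(o + 3)*(o + 4)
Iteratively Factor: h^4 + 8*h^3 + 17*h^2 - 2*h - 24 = (h + 2)*(h^3 + 6*h^2 + 5*h - 12) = (h + 2)*(h + 3)*(h^2 + 3*h - 4) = (h + 2)*(h + 3)*(h + 4)*(h - 1)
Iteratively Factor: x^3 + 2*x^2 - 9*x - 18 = (x + 3)*(x^2 - x - 6) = (x - 3)*(x + 3)*(x + 2)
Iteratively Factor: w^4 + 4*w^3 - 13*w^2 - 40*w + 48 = (w - 1)*(w^3 + 5*w^2 - 8*w - 48) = (w - 1)*(w + 4)*(w^2 + w - 12) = (w - 3)*(w - 1)*(w + 4)*(w + 4)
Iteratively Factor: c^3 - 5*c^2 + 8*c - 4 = (c - 1)*(c^2 - 4*c + 4) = (c - 2)*(c - 1)*(c - 2)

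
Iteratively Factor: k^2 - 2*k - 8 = (k + 2)*(k - 4)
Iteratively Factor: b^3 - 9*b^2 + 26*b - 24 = (b - 3)*(b^2 - 6*b + 8) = (b - 4)*(b - 3)*(b - 2)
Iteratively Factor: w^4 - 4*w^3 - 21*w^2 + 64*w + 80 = (w - 4)*(w^3 - 21*w - 20) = (w - 4)*(w + 4)*(w^2 - 4*w - 5) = (w - 5)*(w - 4)*(w + 4)*(w + 1)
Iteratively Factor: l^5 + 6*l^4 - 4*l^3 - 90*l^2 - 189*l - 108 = (l + 3)*(l^4 + 3*l^3 - 13*l^2 - 51*l - 36) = (l + 1)*(l + 3)*(l^3 + 2*l^2 - 15*l - 36) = (l - 4)*(l + 1)*(l + 3)*(l^2 + 6*l + 9) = (l - 4)*(l + 1)*(l + 3)^2*(l + 3)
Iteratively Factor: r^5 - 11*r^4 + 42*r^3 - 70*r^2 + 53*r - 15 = (r - 1)*(r^4 - 10*r^3 + 32*r^2 - 38*r + 15) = (r - 1)^2*(r^3 - 9*r^2 + 23*r - 15) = (r - 1)^3*(r^2 - 8*r + 15) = (r - 5)*(r - 1)^3*(r - 3)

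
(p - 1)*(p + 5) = p^2 + 4*p - 5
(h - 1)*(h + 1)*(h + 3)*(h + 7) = h^4 + 10*h^3 + 20*h^2 - 10*h - 21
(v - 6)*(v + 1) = v^2 - 5*v - 6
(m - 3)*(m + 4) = m^2 + m - 12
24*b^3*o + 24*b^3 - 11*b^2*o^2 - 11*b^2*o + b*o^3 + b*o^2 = (-8*b + o)*(-3*b + o)*(b*o + b)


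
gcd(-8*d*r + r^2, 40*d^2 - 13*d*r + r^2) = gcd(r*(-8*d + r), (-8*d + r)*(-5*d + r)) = -8*d + r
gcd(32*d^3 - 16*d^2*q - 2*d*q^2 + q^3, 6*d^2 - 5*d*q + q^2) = -2*d + q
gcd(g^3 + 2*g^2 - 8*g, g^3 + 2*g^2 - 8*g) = g^3 + 2*g^2 - 8*g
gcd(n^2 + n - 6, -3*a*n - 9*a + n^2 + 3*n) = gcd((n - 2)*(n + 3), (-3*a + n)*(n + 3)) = n + 3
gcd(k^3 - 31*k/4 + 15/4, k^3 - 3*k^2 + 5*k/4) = k^2 - 3*k + 5/4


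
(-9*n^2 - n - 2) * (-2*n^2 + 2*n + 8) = 18*n^4 - 16*n^3 - 70*n^2 - 12*n - 16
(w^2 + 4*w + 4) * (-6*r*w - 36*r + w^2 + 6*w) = -6*r*w^3 - 60*r*w^2 - 168*r*w - 144*r + w^4 + 10*w^3 + 28*w^2 + 24*w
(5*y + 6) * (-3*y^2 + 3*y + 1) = -15*y^3 - 3*y^2 + 23*y + 6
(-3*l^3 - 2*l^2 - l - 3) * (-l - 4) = 3*l^4 + 14*l^3 + 9*l^2 + 7*l + 12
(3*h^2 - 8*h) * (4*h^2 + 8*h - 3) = 12*h^4 - 8*h^3 - 73*h^2 + 24*h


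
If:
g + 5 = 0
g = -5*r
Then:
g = -5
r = 1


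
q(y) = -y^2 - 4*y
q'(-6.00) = 8.00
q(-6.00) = -12.00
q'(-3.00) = 2.00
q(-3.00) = 3.00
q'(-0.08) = -3.84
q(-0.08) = 0.31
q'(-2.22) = 0.44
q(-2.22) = 3.95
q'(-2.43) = 0.86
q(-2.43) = 3.82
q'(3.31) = -10.62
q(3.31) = -24.20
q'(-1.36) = -1.28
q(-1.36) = 3.59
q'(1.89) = -7.78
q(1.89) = -11.13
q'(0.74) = -5.48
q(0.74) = -3.51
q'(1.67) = -7.34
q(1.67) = -9.47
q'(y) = -2*y - 4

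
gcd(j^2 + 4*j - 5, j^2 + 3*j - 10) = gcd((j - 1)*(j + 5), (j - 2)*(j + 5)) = j + 5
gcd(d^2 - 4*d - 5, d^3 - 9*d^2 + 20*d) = d - 5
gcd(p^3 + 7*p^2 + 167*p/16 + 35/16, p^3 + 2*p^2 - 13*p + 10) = p + 5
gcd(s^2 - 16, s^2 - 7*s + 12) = s - 4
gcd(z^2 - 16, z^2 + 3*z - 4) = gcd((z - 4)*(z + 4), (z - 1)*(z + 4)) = z + 4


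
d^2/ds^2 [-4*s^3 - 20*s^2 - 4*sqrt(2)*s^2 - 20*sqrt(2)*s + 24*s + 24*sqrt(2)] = -24*s - 40 - 8*sqrt(2)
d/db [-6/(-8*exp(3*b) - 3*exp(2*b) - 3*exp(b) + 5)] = (-144*exp(2*b) - 36*exp(b) - 18)*exp(b)/(8*exp(3*b) + 3*exp(2*b) + 3*exp(b) - 5)^2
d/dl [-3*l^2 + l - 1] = 1 - 6*l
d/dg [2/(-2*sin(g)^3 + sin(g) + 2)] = 4*(cos(g) - 3*cos(3*g))/(sin(g) - sin(3*g) - 4)^2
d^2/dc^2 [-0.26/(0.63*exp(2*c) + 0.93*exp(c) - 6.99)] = ((0.6552*exp(c) + 0.2418)*(0.63*exp(2*c) + 0.93*exp(c) - 6.99) - 0.26*(1.26*exp(c) + 0.93)*(2.52*exp(c) + 1.86)*exp(c))*exp(c)/(0.63*exp(2*c) + 0.93*exp(c) - 6.99)^3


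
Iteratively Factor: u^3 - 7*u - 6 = (u - 3)*(u^2 + 3*u + 2) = (u - 3)*(u + 2)*(u + 1)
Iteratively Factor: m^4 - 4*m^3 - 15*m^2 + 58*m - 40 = (m + 4)*(m^3 - 8*m^2 + 17*m - 10) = (m - 1)*(m + 4)*(m^2 - 7*m + 10) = (m - 5)*(m - 1)*(m + 4)*(m - 2)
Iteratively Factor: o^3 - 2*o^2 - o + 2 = (o - 1)*(o^2 - o - 2) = (o - 2)*(o - 1)*(o + 1)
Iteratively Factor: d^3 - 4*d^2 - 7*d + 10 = (d - 5)*(d^2 + d - 2) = (d - 5)*(d + 2)*(d - 1)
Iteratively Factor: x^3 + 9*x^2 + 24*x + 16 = (x + 4)*(x^2 + 5*x + 4) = (x + 1)*(x + 4)*(x + 4)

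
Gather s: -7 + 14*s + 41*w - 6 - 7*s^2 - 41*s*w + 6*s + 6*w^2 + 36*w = -7*s^2 + s*(20 - 41*w) + 6*w^2 + 77*w - 13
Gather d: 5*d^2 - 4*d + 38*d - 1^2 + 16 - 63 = 5*d^2 + 34*d - 48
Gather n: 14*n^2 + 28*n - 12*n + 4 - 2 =14*n^2 + 16*n + 2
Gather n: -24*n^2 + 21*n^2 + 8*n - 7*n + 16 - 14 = -3*n^2 + n + 2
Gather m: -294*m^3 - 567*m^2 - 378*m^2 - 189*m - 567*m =-294*m^3 - 945*m^2 - 756*m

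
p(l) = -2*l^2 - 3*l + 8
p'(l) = -4*l - 3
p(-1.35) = 8.40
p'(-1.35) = 2.40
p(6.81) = -105.18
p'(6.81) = -30.24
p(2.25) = -8.88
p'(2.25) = -12.00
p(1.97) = -5.67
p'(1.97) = -10.88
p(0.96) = 3.28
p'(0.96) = -6.84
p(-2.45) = 3.34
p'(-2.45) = 6.80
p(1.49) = -0.91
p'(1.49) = -8.96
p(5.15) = -60.50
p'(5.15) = -23.60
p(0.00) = 8.00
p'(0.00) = -3.00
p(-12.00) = -244.00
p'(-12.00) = 45.00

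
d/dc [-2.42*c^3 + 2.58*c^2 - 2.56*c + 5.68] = -7.26*c^2 + 5.16*c - 2.56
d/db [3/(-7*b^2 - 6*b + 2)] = 6*(7*b + 3)/(7*b^2 + 6*b - 2)^2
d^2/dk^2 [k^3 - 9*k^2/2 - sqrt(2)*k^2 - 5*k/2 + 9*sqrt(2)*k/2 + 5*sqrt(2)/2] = 6*k - 9 - 2*sqrt(2)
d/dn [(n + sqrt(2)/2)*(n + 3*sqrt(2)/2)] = 2*n + 2*sqrt(2)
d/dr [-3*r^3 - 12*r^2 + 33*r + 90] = -9*r^2 - 24*r + 33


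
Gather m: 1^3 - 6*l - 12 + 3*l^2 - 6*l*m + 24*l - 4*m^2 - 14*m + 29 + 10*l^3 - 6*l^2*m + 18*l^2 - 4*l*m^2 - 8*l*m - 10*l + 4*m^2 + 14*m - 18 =10*l^3 + 21*l^2 - 4*l*m^2 + 8*l + m*(-6*l^2 - 14*l)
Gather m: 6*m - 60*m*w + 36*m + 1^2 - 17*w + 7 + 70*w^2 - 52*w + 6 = m*(42 - 60*w) + 70*w^2 - 69*w + 14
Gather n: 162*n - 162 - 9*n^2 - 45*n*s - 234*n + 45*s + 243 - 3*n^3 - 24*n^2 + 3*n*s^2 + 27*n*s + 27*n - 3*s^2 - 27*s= -3*n^3 - 33*n^2 + n*(3*s^2 - 18*s - 45) - 3*s^2 + 18*s + 81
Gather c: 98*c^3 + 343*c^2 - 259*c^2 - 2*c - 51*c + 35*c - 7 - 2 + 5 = 98*c^3 + 84*c^2 - 18*c - 4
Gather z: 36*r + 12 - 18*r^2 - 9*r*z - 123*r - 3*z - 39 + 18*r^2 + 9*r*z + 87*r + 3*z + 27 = 0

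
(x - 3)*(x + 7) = x^2 + 4*x - 21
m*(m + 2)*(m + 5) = m^3 + 7*m^2 + 10*m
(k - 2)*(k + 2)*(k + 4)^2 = k^4 + 8*k^3 + 12*k^2 - 32*k - 64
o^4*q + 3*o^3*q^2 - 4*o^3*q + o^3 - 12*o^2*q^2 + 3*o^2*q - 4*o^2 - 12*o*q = o*(o - 4)*(o + 3*q)*(o*q + 1)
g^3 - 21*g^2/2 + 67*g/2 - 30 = (g - 5)*(g - 4)*(g - 3/2)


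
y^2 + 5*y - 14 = (y - 2)*(y + 7)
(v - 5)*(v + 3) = v^2 - 2*v - 15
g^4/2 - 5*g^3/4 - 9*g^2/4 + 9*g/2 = g*(g/2 + 1)*(g - 3)*(g - 3/2)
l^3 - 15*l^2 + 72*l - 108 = (l - 6)^2*(l - 3)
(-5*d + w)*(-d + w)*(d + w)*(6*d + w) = 30*d^4 - d^3*w - 31*d^2*w^2 + d*w^3 + w^4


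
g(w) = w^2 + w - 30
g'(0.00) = 1.00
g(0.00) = -30.00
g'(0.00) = 1.00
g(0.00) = -30.00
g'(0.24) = 1.48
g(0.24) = -29.70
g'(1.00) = 3.00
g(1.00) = -28.00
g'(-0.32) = 0.36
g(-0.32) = -30.22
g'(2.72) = 6.44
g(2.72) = -19.88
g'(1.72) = 4.44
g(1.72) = -25.32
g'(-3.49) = -5.98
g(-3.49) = -21.31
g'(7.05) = 15.10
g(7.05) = 26.75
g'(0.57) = 2.14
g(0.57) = -29.11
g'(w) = 2*w + 1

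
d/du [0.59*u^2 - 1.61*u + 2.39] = 1.18*u - 1.61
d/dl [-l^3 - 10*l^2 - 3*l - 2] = -3*l^2 - 20*l - 3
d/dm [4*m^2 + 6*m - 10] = 8*m + 6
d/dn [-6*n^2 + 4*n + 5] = 4 - 12*n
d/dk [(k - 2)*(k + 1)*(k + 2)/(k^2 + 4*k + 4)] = k*(k + 4)/(k^2 + 4*k + 4)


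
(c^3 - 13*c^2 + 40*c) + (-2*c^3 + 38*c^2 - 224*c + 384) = -c^3 + 25*c^2 - 184*c + 384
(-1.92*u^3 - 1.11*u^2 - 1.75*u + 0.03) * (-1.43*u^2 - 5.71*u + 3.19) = 2.7456*u^5 + 12.5505*u^4 + 2.7158*u^3 + 6.4087*u^2 - 5.7538*u + 0.0957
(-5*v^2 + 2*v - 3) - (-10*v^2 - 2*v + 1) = 5*v^2 + 4*v - 4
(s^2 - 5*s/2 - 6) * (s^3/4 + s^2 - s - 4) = s^5/4 + 3*s^4/8 - 5*s^3 - 15*s^2/2 + 16*s + 24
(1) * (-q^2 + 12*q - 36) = -q^2 + 12*q - 36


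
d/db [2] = 0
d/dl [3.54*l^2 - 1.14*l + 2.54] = 7.08*l - 1.14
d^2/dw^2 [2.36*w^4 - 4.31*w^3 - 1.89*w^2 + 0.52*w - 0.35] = 28.32*w^2 - 25.86*w - 3.78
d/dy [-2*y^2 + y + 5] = 1 - 4*y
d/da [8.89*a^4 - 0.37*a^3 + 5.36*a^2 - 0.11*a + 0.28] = 35.56*a^3 - 1.11*a^2 + 10.72*a - 0.11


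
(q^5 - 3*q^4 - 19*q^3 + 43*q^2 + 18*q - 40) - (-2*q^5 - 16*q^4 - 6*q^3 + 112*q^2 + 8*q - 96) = 3*q^5 + 13*q^4 - 13*q^3 - 69*q^2 + 10*q + 56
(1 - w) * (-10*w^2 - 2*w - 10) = 10*w^3 - 8*w^2 + 8*w - 10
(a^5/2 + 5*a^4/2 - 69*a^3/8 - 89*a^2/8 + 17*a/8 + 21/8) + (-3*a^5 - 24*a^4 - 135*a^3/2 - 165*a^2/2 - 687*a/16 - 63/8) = -5*a^5/2 - 43*a^4/2 - 609*a^3/8 - 749*a^2/8 - 653*a/16 - 21/4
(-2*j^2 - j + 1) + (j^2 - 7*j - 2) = -j^2 - 8*j - 1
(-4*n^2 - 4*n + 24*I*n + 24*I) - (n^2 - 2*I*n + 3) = -5*n^2 - 4*n + 26*I*n - 3 + 24*I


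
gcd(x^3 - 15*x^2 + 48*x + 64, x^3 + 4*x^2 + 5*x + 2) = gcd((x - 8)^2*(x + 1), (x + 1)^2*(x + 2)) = x + 1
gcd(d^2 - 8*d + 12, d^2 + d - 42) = d - 6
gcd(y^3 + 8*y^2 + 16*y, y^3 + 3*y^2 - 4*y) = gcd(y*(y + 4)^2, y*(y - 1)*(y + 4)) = y^2 + 4*y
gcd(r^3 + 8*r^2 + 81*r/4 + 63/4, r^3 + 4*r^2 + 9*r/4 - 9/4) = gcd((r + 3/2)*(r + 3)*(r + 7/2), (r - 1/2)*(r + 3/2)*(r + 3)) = r^2 + 9*r/2 + 9/2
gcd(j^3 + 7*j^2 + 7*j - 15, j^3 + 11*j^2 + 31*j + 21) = j + 3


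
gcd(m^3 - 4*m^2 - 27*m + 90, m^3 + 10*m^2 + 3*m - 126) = m - 3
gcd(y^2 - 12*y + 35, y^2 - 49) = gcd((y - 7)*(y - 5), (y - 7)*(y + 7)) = y - 7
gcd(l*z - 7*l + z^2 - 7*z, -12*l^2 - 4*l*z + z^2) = 1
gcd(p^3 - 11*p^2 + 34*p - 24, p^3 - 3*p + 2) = p - 1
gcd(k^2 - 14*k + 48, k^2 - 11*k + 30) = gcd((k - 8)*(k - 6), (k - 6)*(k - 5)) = k - 6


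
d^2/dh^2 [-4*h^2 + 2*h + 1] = -8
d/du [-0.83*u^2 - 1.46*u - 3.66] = -1.66*u - 1.46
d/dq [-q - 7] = -1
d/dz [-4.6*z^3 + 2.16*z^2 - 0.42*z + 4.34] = -13.8*z^2 + 4.32*z - 0.42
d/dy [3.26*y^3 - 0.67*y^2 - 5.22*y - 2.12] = 9.78*y^2 - 1.34*y - 5.22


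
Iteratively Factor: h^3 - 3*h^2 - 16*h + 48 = (h + 4)*(h^2 - 7*h + 12) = (h - 3)*(h + 4)*(h - 4)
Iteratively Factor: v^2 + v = (v)*(v + 1)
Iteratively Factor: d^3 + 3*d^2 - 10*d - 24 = (d + 2)*(d^2 + d - 12) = (d - 3)*(d + 2)*(d + 4)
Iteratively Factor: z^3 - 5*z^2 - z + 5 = (z - 1)*(z^2 - 4*z - 5) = (z - 1)*(z + 1)*(z - 5)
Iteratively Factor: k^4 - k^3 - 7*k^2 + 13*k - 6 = (k - 1)*(k^3 - 7*k + 6) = (k - 2)*(k - 1)*(k^2 + 2*k - 3) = (k - 2)*(k - 1)*(k + 3)*(k - 1)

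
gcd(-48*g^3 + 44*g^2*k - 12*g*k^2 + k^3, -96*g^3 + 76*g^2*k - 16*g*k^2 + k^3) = 12*g^2 - 8*g*k + k^2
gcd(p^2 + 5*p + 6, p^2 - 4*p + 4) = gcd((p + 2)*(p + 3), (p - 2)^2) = 1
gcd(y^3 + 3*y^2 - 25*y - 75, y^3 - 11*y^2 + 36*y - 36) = 1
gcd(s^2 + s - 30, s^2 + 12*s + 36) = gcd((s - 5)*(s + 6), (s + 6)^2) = s + 6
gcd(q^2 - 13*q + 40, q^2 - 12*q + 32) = q - 8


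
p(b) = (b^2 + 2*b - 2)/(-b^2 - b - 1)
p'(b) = (2*b + 1)*(b^2 + 2*b - 2)/(-b^2 - b - 1)^2 + (2*b + 2)/(-b^2 - b - 1) = (b^2 - 6*b - 4)/(b^4 + 2*b^3 + 3*b^2 + 2*b + 1)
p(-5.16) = -0.64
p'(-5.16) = 0.11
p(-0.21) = 2.85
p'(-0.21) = -3.87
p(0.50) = 0.43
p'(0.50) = -2.20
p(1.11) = -0.43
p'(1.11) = -0.84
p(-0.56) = 3.72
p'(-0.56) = -0.57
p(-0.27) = 3.07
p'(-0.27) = -3.58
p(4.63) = -1.06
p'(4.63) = -0.01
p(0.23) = 1.16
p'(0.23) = -3.24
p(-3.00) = -0.14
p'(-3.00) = 0.47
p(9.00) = -1.07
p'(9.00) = 0.00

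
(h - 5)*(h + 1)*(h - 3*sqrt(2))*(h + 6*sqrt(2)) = h^4 - 4*h^3 + 3*sqrt(2)*h^3 - 41*h^2 - 12*sqrt(2)*h^2 - 15*sqrt(2)*h + 144*h + 180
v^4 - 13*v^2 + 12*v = v*(v - 3)*(v - 1)*(v + 4)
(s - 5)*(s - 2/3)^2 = s^3 - 19*s^2/3 + 64*s/9 - 20/9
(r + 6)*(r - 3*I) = r^2 + 6*r - 3*I*r - 18*I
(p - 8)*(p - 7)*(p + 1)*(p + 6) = p^4 - 8*p^3 - 43*p^2 + 302*p + 336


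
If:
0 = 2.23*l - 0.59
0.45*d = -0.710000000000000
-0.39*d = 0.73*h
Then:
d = -1.58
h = 0.84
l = 0.26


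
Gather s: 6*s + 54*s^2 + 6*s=54*s^2 + 12*s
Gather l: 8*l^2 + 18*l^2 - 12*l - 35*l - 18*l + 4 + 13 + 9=26*l^2 - 65*l + 26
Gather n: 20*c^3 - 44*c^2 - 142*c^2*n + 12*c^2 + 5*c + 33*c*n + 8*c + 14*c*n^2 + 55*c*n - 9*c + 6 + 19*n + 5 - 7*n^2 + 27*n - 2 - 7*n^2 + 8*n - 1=20*c^3 - 32*c^2 + 4*c + n^2*(14*c - 14) + n*(-142*c^2 + 88*c + 54) + 8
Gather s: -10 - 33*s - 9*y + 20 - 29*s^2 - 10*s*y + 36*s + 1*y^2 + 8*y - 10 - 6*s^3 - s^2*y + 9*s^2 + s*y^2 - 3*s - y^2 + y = -6*s^3 + s^2*(-y - 20) + s*(y^2 - 10*y)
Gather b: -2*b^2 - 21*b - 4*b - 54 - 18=-2*b^2 - 25*b - 72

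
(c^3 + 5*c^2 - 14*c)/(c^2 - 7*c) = (c^2 + 5*c - 14)/(c - 7)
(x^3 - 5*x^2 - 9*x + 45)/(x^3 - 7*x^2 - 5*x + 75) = (x - 3)/(x - 5)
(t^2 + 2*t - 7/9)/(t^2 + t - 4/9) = (3*t + 7)/(3*t + 4)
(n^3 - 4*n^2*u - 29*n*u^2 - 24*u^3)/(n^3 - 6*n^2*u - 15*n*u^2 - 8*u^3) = (n + 3*u)/(n + u)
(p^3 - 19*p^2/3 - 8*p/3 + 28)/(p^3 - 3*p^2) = (3*p^3 - 19*p^2 - 8*p + 84)/(3*p^2*(p - 3))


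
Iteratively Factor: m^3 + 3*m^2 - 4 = (m + 2)*(m^2 + m - 2) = (m + 2)^2*(m - 1)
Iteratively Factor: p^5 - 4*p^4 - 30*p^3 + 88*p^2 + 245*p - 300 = (p - 5)*(p^4 + p^3 - 25*p^2 - 37*p + 60) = (p - 5)*(p + 3)*(p^3 - 2*p^2 - 19*p + 20) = (p - 5)*(p - 1)*(p + 3)*(p^2 - p - 20) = (p - 5)*(p - 1)*(p + 3)*(p + 4)*(p - 5)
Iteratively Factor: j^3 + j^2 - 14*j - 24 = (j - 4)*(j^2 + 5*j + 6) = (j - 4)*(j + 2)*(j + 3)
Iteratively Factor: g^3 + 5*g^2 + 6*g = (g + 2)*(g^2 + 3*g) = g*(g + 2)*(g + 3)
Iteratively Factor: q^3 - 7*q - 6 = (q + 2)*(q^2 - 2*q - 3) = (q - 3)*(q + 2)*(q + 1)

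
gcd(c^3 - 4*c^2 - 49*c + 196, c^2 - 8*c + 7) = c - 7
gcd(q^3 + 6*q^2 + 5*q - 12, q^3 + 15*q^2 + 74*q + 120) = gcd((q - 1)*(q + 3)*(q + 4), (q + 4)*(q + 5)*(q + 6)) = q + 4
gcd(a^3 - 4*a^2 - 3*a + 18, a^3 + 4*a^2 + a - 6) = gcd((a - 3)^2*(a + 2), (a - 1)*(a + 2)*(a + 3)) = a + 2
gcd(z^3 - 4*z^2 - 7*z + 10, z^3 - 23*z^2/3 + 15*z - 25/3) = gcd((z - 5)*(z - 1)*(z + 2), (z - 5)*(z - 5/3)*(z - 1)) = z^2 - 6*z + 5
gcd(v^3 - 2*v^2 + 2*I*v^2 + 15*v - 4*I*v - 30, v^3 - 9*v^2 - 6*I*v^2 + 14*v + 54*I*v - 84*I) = v - 2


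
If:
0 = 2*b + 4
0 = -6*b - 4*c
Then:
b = -2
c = 3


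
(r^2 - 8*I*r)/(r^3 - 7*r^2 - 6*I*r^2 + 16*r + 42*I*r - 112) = r/(r^2 + r*(-7 + 2*I) - 14*I)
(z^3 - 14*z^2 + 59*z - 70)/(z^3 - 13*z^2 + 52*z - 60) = (z - 7)/(z - 6)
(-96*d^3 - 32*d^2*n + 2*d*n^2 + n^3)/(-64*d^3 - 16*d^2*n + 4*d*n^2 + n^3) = (6*d - n)/(4*d - n)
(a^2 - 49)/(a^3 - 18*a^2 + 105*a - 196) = (a + 7)/(a^2 - 11*a + 28)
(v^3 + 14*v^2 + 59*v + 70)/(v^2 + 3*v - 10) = (v^2 + 9*v + 14)/(v - 2)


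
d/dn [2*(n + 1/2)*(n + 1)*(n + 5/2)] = 6*n^2 + 16*n + 17/2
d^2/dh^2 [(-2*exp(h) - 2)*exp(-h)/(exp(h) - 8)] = 2*(-exp(3*h) - 12*exp(2*h) + 24*exp(h) - 64)*exp(-h)/(exp(3*h) - 24*exp(2*h) + 192*exp(h) - 512)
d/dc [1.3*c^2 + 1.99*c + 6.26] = 2.6*c + 1.99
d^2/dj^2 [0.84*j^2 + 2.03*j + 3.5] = 1.68000000000000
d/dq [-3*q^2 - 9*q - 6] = -6*q - 9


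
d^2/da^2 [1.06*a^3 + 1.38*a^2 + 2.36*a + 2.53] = 6.36*a + 2.76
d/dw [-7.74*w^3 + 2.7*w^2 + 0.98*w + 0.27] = -23.22*w^2 + 5.4*w + 0.98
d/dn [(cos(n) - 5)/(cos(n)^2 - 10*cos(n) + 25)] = sin(n)/(cos(n) - 5)^2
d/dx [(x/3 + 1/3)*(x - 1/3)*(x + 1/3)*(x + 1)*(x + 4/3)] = 5*x^4/3 + 40*x^3/9 + 32*x^2/9 + 52*x/81 - 11/81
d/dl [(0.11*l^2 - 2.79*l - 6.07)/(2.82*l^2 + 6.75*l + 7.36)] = (8.6103*l^2 + 35.854*l + 20.4381)/(7.9524*l^4 + 38.07*l^3 + 87.0729*l^2 + 99.36*l + 54.1696)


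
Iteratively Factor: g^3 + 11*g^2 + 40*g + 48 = (g + 4)*(g^2 + 7*g + 12) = (g + 4)^2*(g + 3)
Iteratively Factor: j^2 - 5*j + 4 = (j - 4)*(j - 1)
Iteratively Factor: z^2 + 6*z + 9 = (z + 3)*(z + 3)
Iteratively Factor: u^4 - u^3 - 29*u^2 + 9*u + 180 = (u + 4)*(u^3 - 5*u^2 - 9*u + 45) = (u - 5)*(u + 4)*(u^2 - 9) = (u - 5)*(u + 3)*(u + 4)*(u - 3)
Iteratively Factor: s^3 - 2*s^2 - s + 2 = (s - 2)*(s^2 - 1) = (s - 2)*(s - 1)*(s + 1)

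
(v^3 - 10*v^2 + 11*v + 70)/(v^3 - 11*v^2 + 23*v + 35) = (v + 2)/(v + 1)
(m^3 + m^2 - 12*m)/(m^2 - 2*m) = (m^2 + m - 12)/(m - 2)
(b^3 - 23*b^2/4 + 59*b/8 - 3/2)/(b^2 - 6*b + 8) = (8*b^2 - 14*b + 3)/(8*(b - 2))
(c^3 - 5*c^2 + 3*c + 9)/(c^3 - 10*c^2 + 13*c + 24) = (c - 3)/(c - 8)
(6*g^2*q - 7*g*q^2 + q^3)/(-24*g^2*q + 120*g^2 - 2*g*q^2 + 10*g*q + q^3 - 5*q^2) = q*(-g + q)/(4*g*q - 20*g + q^2 - 5*q)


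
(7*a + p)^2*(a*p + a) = 49*a^3*p + 49*a^3 + 14*a^2*p^2 + 14*a^2*p + a*p^3 + a*p^2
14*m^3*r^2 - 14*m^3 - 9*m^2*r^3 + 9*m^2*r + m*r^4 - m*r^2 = (-7*m + r)*(-2*m + r)*(r - 1)*(m*r + m)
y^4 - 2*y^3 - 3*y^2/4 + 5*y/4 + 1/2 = (y - 2)*(y - 1)*(y + 1/2)^2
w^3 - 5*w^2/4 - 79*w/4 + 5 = (w - 5)*(w - 1/4)*(w + 4)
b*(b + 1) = b^2 + b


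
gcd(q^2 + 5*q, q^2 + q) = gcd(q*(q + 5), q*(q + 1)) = q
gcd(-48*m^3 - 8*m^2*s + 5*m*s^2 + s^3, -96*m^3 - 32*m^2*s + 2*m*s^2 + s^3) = 16*m^2 + 8*m*s + s^2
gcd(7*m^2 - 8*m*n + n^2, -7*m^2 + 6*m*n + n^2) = m - n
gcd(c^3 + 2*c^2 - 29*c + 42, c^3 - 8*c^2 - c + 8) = 1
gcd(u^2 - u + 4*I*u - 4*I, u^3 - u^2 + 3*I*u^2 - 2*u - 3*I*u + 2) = u - 1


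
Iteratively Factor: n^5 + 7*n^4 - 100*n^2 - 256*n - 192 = (n + 4)*(n^4 + 3*n^3 - 12*n^2 - 52*n - 48) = (n + 2)*(n + 4)*(n^3 + n^2 - 14*n - 24) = (n + 2)*(n + 3)*(n + 4)*(n^2 - 2*n - 8) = (n + 2)^2*(n + 3)*(n + 4)*(n - 4)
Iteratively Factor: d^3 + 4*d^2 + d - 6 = (d - 1)*(d^2 + 5*d + 6) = (d - 1)*(d + 2)*(d + 3)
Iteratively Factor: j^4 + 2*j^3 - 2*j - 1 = (j + 1)*(j^3 + j^2 - j - 1) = (j + 1)^2*(j^2 - 1) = (j - 1)*(j + 1)^2*(j + 1)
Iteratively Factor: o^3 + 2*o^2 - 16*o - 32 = (o + 2)*(o^2 - 16) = (o - 4)*(o + 2)*(o + 4)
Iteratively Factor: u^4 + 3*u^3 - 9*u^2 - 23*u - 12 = (u + 1)*(u^3 + 2*u^2 - 11*u - 12) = (u + 1)^2*(u^2 + u - 12) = (u - 3)*(u + 1)^2*(u + 4)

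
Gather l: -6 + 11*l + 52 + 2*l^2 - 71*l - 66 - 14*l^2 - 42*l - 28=-12*l^2 - 102*l - 48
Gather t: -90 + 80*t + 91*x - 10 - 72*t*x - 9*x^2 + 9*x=t*(80 - 72*x) - 9*x^2 + 100*x - 100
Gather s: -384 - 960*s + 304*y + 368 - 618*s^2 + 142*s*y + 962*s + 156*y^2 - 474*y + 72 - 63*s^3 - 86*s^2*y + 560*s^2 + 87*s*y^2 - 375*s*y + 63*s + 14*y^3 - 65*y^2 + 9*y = -63*s^3 + s^2*(-86*y - 58) + s*(87*y^2 - 233*y + 65) + 14*y^3 + 91*y^2 - 161*y + 56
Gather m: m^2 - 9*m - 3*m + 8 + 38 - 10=m^2 - 12*m + 36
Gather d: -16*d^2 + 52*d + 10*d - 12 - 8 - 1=-16*d^2 + 62*d - 21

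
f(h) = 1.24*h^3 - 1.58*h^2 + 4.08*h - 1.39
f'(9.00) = 276.96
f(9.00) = 811.31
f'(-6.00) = 156.96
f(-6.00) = -350.59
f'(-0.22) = 4.96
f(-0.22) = -2.38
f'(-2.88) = 44.04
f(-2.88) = -55.87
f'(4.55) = 66.72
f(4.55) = 101.27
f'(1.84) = 10.86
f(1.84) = 8.49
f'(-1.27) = 14.09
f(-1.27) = -11.66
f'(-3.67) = 65.78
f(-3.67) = -98.94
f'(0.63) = 3.57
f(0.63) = 0.86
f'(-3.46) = 59.55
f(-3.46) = -85.78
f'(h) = 3.72*h^2 - 3.16*h + 4.08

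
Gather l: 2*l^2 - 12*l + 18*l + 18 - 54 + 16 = 2*l^2 + 6*l - 20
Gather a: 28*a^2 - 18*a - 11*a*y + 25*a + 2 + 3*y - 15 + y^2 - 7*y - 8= 28*a^2 + a*(7 - 11*y) + y^2 - 4*y - 21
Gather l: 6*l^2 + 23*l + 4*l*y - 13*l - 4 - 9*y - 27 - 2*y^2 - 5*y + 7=6*l^2 + l*(4*y + 10) - 2*y^2 - 14*y - 24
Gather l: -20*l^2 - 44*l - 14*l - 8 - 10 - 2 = -20*l^2 - 58*l - 20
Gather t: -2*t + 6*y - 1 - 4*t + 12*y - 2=-6*t + 18*y - 3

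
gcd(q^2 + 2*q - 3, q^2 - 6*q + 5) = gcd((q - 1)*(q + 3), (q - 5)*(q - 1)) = q - 1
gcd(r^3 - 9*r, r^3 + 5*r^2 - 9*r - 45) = r^2 - 9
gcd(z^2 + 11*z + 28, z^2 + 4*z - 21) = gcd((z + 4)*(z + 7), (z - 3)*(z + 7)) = z + 7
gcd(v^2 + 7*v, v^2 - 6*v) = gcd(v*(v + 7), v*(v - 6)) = v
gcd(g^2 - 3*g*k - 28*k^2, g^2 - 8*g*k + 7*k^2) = g - 7*k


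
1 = 1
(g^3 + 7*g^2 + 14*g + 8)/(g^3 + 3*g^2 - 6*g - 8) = (g + 2)/(g - 2)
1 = 1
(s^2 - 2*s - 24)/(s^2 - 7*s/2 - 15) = 2*(s + 4)/(2*s + 5)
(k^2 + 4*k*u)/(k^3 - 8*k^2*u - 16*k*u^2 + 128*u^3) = k/(k^2 - 12*k*u + 32*u^2)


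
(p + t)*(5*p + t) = 5*p^2 + 6*p*t + t^2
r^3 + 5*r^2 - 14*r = r*(r - 2)*(r + 7)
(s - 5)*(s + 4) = s^2 - s - 20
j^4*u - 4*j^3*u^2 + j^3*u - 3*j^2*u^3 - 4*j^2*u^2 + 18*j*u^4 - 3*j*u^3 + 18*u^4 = (j - 3*u)^2*(j + 2*u)*(j*u + u)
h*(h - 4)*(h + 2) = h^3 - 2*h^2 - 8*h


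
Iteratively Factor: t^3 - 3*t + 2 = (t - 1)*(t^2 + t - 2) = (t - 1)*(t + 2)*(t - 1)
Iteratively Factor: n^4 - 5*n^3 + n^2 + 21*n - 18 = (n - 3)*(n^3 - 2*n^2 - 5*n + 6) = (n - 3)*(n - 1)*(n^2 - n - 6) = (n - 3)*(n - 1)*(n + 2)*(n - 3)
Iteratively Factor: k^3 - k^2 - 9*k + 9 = (k + 3)*(k^2 - 4*k + 3) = (k - 1)*(k + 3)*(k - 3)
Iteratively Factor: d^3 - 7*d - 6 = (d - 3)*(d^2 + 3*d + 2) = (d - 3)*(d + 2)*(d + 1)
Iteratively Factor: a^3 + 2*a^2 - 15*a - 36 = (a + 3)*(a^2 - a - 12) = (a + 3)^2*(a - 4)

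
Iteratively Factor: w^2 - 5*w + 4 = (w - 1)*(w - 4)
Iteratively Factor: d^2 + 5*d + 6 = (d + 3)*(d + 2)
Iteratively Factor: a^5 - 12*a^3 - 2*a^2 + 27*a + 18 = (a - 2)*(a^4 + 2*a^3 - 8*a^2 - 18*a - 9) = (a - 2)*(a + 3)*(a^3 - a^2 - 5*a - 3) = (a - 2)*(a + 1)*(a + 3)*(a^2 - 2*a - 3) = (a - 2)*(a + 1)^2*(a + 3)*(a - 3)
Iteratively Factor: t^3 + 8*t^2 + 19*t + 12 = (t + 4)*(t^2 + 4*t + 3) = (t + 3)*(t + 4)*(t + 1)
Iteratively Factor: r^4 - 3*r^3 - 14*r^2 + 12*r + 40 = (r - 2)*(r^3 - r^2 - 16*r - 20) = (r - 5)*(r - 2)*(r^2 + 4*r + 4) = (r - 5)*(r - 2)*(r + 2)*(r + 2)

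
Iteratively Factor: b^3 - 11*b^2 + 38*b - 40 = (b - 5)*(b^2 - 6*b + 8) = (b - 5)*(b - 2)*(b - 4)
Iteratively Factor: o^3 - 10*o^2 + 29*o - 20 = (o - 5)*(o^2 - 5*o + 4) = (o - 5)*(o - 4)*(o - 1)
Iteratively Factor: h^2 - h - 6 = (h - 3)*(h + 2)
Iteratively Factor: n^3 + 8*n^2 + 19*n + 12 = (n + 4)*(n^2 + 4*n + 3) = (n + 1)*(n + 4)*(n + 3)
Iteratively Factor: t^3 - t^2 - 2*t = (t)*(t^2 - t - 2) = t*(t - 2)*(t + 1)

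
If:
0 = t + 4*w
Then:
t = -4*w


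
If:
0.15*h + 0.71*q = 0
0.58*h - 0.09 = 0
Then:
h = 0.16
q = -0.03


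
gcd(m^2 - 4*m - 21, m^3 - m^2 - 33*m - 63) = m^2 - 4*m - 21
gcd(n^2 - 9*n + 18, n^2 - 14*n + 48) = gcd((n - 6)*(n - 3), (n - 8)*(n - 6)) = n - 6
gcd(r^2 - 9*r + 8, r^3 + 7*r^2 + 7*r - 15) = r - 1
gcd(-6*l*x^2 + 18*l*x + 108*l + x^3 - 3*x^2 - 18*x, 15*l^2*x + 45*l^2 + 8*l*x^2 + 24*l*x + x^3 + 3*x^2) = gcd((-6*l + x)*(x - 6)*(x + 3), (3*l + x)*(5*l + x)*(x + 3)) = x + 3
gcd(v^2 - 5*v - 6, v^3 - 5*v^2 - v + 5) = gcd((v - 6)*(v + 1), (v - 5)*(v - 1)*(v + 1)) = v + 1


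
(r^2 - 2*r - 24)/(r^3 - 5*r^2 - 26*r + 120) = (r + 4)/(r^2 + r - 20)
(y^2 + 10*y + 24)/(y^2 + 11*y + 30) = (y + 4)/(y + 5)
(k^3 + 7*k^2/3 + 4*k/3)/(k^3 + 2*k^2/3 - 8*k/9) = 3*(k + 1)/(3*k - 2)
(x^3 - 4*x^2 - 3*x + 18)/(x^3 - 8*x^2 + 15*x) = (x^2 - x - 6)/(x*(x - 5))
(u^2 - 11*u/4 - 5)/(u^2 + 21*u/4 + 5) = (u - 4)/(u + 4)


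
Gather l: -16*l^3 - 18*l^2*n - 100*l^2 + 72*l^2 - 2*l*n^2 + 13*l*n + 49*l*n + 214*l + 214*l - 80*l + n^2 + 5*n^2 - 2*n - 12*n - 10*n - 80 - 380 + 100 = -16*l^3 + l^2*(-18*n - 28) + l*(-2*n^2 + 62*n + 348) + 6*n^2 - 24*n - 360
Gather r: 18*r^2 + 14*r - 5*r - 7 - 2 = 18*r^2 + 9*r - 9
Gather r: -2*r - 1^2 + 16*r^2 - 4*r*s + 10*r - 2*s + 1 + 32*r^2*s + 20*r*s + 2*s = r^2*(32*s + 16) + r*(16*s + 8)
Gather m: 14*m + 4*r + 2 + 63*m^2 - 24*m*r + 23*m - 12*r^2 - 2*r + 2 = 63*m^2 + m*(37 - 24*r) - 12*r^2 + 2*r + 4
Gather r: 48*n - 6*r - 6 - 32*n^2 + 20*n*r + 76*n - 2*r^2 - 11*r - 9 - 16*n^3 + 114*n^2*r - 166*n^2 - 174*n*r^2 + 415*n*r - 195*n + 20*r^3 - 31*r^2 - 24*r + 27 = -16*n^3 - 198*n^2 - 71*n + 20*r^3 + r^2*(-174*n - 33) + r*(114*n^2 + 435*n - 41) + 12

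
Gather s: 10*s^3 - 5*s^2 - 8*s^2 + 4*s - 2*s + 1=10*s^3 - 13*s^2 + 2*s + 1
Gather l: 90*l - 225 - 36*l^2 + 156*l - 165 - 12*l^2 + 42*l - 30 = -48*l^2 + 288*l - 420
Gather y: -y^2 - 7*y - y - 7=-y^2 - 8*y - 7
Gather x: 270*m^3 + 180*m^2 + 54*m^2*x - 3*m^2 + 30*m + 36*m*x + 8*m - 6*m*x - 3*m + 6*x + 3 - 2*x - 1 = 270*m^3 + 177*m^2 + 35*m + x*(54*m^2 + 30*m + 4) + 2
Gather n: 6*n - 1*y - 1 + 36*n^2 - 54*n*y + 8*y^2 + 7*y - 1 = 36*n^2 + n*(6 - 54*y) + 8*y^2 + 6*y - 2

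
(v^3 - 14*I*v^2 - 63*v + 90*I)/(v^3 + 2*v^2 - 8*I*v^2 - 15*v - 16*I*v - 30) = (v - 6*I)/(v + 2)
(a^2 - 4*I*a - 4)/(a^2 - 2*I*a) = (a - 2*I)/a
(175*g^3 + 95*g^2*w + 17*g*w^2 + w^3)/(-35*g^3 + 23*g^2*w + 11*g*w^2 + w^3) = (5*g + w)/(-g + w)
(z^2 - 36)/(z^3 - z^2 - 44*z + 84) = (z + 6)/(z^2 + 5*z - 14)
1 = 1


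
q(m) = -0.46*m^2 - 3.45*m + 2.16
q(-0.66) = 4.24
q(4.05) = -19.36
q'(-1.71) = -1.88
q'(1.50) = -4.83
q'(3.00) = -6.21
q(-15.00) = -49.59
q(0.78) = -0.81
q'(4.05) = -7.18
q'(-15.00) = 10.35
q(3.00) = -12.33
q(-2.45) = 7.85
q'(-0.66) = -2.84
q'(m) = -0.92*m - 3.45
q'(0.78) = -4.17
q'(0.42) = -3.84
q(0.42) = 0.63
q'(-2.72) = -0.95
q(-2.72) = 8.14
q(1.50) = -4.05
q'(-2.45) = -1.20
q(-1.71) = 6.71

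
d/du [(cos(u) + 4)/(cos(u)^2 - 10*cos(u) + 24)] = (cos(u)^2 + 8*cos(u) - 64)*sin(u)/(cos(u)^2 - 10*cos(u) + 24)^2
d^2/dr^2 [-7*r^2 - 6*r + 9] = -14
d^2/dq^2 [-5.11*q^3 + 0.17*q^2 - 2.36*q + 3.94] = 0.34 - 30.66*q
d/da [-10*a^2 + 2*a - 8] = 2 - 20*a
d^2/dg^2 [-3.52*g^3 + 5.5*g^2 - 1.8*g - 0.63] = 11.0 - 21.12*g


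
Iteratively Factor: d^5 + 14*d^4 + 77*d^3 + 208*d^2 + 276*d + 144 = (d + 2)*(d^4 + 12*d^3 + 53*d^2 + 102*d + 72) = (d + 2)*(d + 3)*(d^3 + 9*d^2 + 26*d + 24) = (d + 2)^2*(d + 3)*(d^2 + 7*d + 12) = (d + 2)^2*(d + 3)^2*(d + 4)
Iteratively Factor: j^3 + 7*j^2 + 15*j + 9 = (j + 3)*(j^2 + 4*j + 3) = (j + 3)^2*(j + 1)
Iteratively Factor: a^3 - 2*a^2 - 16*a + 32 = (a - 2)*(a^2 - 16) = (a - 4)*(a - 2)*(a + 4)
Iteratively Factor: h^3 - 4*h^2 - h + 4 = (h - 4)*(h^2 - 1) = (h - 4)*(h - 1)*(h + 1)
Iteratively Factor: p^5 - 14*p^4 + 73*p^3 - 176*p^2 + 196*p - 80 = (p - 4)*(p^4 - 10*p^3 + 33*p^2 - 44*p + 20) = (p - 4)*(p - 1)*(p^3 - 9*p^2 + 24*p - 20) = (p - 4)*(p - 2)*(p - 1)*(p^2 - 7*p + 10) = (p - 4)*(p - 2)^2*(p - 1)*(p - 5)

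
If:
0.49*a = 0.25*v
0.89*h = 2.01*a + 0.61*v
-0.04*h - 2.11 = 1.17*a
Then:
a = -1.61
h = -5.78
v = -3.15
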